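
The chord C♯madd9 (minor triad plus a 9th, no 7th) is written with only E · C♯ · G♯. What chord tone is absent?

C♯madd9 = C♯, E, G♯, D♯. The voicing lacks the 9th (major 9th), D♯.

D♯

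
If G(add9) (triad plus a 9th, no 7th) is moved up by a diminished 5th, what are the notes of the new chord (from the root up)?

Db, F, Ab, Eb

Transposed root: G → Db (diminished 5th up). So we spell Db added-ninth:
root → Db
3rd (major 3rd) → F
5th (perfect 5th) → Ab
9th (major 9th) → Eb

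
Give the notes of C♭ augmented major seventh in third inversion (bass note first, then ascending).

C♭ augmented major seventh = C-flat–E-flat–G–B-flat; third inversion → seventh (B-flat) lowest.

B-flat  C-flat  E-flat  G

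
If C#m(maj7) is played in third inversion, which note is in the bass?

B#

C#m(maj7) in root position is C#–E–G#–B#.
Third inversion places the seventh in the bass, which is B#.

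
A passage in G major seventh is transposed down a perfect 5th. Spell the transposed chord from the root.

C, E, G, B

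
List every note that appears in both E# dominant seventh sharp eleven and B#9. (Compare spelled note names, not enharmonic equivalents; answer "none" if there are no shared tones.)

E# dominant seventh sharp eleven = E#, G##, B#, D#, A##.
B#9 = B#, D##, F##, A#, C##.
Shared: B#.

B#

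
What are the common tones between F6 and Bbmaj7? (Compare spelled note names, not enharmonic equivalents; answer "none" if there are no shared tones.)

F A D

F6 = F, A, C, D.
Bbmaj7 = B♭, D, F, A.
Shared: F, A, D.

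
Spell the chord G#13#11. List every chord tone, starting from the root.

G# B# D# F# A# C## E#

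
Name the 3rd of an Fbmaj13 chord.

Fbmaj13 is built on Fb; its 3rd is a major 3rd above the root.
A third above F uses the letter A, and the major 3rd above Fb is Ab.

Ab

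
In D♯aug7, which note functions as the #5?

D♯aug7 is built on D#; its 5th is an augmented 5th above the root.
A fifth above D uses the letter A, and the augmented 5th above D# is A##.

A##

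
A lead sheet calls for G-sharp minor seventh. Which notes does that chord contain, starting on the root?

G♯, B, D♯, F♯

G-sharp minor seventh: minor seventh on G♯.
- root: G♯
- minor 3rd: B
- perfect 5th: D♯
- minor 7th: F♯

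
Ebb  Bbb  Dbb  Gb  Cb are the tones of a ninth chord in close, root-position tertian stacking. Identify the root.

Cb

Arranged so that each adjacent pair is a third by letter name: Cb – Ebb – Gb – Bbb – Dbb.
The bottom of that stack, Cb, is the root (this is Cb minor seventh flat nine).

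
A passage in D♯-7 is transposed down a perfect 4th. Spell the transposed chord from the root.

A#, C#, E#, G#

A perfect 4th down from D# is A#, so the new chord is A# minor seventh.
Root: A#
Minor 3rd (3rd): C#
Perfect 5th (5th): E#
Minor 7th (7th): G#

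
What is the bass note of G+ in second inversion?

D♯

G+ = G–B–D♯. Second inversion → fifth in the bass = D♯.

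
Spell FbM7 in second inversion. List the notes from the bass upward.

In root position, FbM7 is Fb–Ab–Cb–Eb.
Second inversion puts the fifth (Cb) in the bass.

Cb Eb Fb Ab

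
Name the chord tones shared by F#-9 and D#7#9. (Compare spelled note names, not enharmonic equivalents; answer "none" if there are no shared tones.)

F#-9: F# A C# E G#
D#7#9: D# F## A# C# E##
Common to both → C#.

C#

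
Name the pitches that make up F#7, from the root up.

F#, A#, C#, E

F#7 is a dominant seventh built on F#.
Root: F#
Major 3rd (3rd): A#
Perfect 5th (5th): C#
Minor 7th (7th): E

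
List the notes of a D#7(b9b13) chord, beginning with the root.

D#  F##  A#  C#  E  B

D#7(b9b13): dominant seventh flat nine flat thirteen on D#.
- root: D#
- major 3rd: F##
- perfect 5th: A#
- minor 7th: C#
- minor 9th: E
- minor 13th: B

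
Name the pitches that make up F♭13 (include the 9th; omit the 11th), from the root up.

Fb, Ab, Cb, Ebb, Gb, Db

F♭13: dominant thirteenth on Fb.
- root: Fb
- major 3rd: Ab
- perfect 5th: Cb
- minor 7th: Ebb
- major 9th: Gb
- major 13th: Db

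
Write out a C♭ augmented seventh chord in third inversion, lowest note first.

C♭ augmented seventh = C-flat–E-flat–G–B-double-flat; third inversion → seventh (B-double-flat) lowest.

B-double-flat, C-flat, E-flat, G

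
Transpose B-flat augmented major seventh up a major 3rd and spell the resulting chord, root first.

D F-sharp A-sharp C-sharp

Transposed root: B-flat → D (major 3rd up). So we spell D augmented major seventh:
root → D
3rd (major 3rd) → F-sharp
5th (augmented 5th) → A-sharp
7th (major 7th) → C-sharp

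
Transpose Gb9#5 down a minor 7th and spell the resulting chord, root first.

A minor 7th down from Gb is Ab, so the new chord is Ab dominant ninth sharp five.
Ab — root
C — major 3rd
E — augmented 5th
Gb — minor 7th
Bb — major 9th

Ab, C, E, Gb, Bb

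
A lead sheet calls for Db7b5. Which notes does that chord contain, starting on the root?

Db7b5 is a dominant seventh flat five built on Db.
- root: Db
- major 3rd: F
- diminished 5th: Abb
- minor 7th: Cb

Db, F, Abb, Cb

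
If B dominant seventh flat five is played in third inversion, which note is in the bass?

B dominant seventh flat five = B–D#–F–A. Third inversion → seventh in the bass = A.

A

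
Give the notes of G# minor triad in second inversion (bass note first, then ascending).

G# minor triad = G-sharp–B–D-sharp; second inversion → fifth (D-sharp) lowest.

D-sharp  G-sharp  B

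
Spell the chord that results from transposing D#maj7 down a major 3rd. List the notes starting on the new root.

B D# F# A#

D# down a major 3rd → B. New chord: B major seventh.
B — root
D# — major 3rd
F# — perfect 5th
A# — major 7th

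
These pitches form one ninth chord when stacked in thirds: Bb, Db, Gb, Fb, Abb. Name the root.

Gb

Arranged so that each adjacent pair is a third by letter name: Gb – Bb – Db – Fb – Abb.
The bottom of that stack, Gb, is the root (this is Gb dominant seventh flat nine).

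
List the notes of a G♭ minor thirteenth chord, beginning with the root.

Gb, Bbb, Db, Fb, Ab, Cb, Eb

G♭ minor thirteenth: minor thirteenth on Gb.
Root: Gb
Minor 3rd (3rd): Bbb
Perfect 5th (5th): Db
Minor 7th (7th): Fb
Major 9th (9th): Ab
Perfect 11th (11th): Cb
Major 13th (13th): Eb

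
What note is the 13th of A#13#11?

F##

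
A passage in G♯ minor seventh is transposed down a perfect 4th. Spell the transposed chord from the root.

G# down a perfect 4th → D#. New chord: D# minor seventh.
Root: D#
Minor 3rd (3rd): F#
Perfect 5th (5th): A#
Minor 7th (7th): C#

D#, F#, A#, C#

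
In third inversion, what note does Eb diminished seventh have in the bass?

Eb diminished seventh = E-flat–G-flat–B-double-flat–D-double-flat. Third inversion → seventh in the bass = D-double-flat.

D-double-flat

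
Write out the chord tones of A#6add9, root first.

A# – C## – E# – F## – B#

A#6add9: six-nine on A#.
root → A#
3rd (major 3rd) → C##
5th (perfect 5th) → E#
6th (major 6th) → F##
9th (major 9th) → B#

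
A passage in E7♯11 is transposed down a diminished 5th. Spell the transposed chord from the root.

A diminished 5th down from E is A#, so the new chord is A# dominant seventh sharp eleven.
Root: A#
Major 3rd (3rd): C##
Perfect 5th (5th): E#
Minor 7th (7th): G#
Augmented 11th (11th): D##

A#, C##, E#, G#, D##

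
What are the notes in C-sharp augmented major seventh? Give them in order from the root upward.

C-sharp – E-sharp – G-double-sharp – B-sharp

C-sharp augmented major seventh is an augmented major seventh built on C-sharp.
Root: C-sharp
Major 3rd (3rd): E-sharp
Augmented 5th (5th): G-double-sharp
Major 7th (7th): B-sharp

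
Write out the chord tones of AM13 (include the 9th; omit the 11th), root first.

A – C# – E – G# – B – F#

Root A, quality major thirteenth:
- root: A
- major 3rd: C#
- perfect 5th: E
- major 7th: G#
- major 9th: B
- major 13th: F#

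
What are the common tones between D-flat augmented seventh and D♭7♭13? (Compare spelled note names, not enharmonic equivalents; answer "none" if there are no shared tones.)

Db – F – Cb

D-flat augmented seventh = Db, F, A, Cb.
D♭7♭13 = Db, F, Ab, Cb, Bbb.
Shared: Db, F, Cb.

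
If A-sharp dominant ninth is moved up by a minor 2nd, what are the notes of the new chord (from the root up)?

A minor 2nd up from A-sharp is B, so the new chord is B dominant ninth.
root → B
3rd (major 3rd) → D-sharp
5th (perfect 5th) → F-sharp
7th (minor 7th) → A
9th (major 9th) → C-sharp

B D-sharp F-sharp A C-sharp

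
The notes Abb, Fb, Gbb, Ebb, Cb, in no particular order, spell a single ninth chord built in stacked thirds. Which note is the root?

Arranged so that each adjacent pair is a third by letter name: Fb – Abb – Cb – Ebb – Gbb.
The bottom of that stack, Fb, is the root (this is Fb minor seventh flat nine).

Fb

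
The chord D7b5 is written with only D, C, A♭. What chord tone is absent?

D7b5 = D, F♯, A♭, C. The voicing lacks the 3rd (major 3rd), F♯.

F♯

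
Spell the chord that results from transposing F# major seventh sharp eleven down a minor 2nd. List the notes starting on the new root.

A minor 2nd down from F-sharp is E-sharp, so the new chord is E-sharp major seventh sharp eleven.
E-sharp — root
G-double-sharp — major 3rd
B-sharp — perfect 5th
D-double-sharp — major 7th
A-double-sharp — augmented 11th

E-sharp G-double-sharp B-sharp D-double-sharp A-double-sharp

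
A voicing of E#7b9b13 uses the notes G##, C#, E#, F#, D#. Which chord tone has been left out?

B#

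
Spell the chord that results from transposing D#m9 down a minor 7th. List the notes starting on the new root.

D# down a minor 7th → E#. New chord: E# minor ninth.
- root: E#
- minor 3rd: G#
- perfect 5th: B#
- minor 7th: D#
- major 9th: F##

E# – G# – B# – D# – F##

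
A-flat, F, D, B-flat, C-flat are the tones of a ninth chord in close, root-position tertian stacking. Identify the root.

Stacking in thirds gives B-flat – D – F – A-flat – C-flat, so B-flat is the root — B-flat dominant seventh flat nine.

B-flat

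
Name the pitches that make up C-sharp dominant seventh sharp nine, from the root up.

C-sharp dominant seventh sharp nine is a dominant seventh sharp nine built on C-sharp.
- root: C-sharp
- major 3rd: E-sharp
- perfect 5th: G-sharp
- minor 7th: B
- augmented 9th: D-double-sharp

C-sharp, E-sharp, G-sharp, B, D-double-sharp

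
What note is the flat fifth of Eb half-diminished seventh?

Root of Eb half-diminished seventh = E-flat. The 5th is a diminished 5th: E-flat up a diminished 5th → B-double-flat.

B-double-flat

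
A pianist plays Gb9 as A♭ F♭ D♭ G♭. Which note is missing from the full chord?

B♭

The full Gb9 chord is G♭, B♭, D♭, F♭, A♭.
Comparing with the voicing, the major 3rd (3rd) — B♭ — is absent.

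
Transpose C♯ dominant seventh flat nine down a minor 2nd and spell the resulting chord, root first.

C-sharp down a minor 2nd → B-sharp. New chord: B-sharp dominant seventh flat nine.
B-sharp — root
D-double-sharp — major 3rd
F-double-sharp — perfect 5th
A-sharp — minor 7th
C-sharp — minor 9th

B-sharp D-double-sharp F-double-sharp A-sharp C-sharp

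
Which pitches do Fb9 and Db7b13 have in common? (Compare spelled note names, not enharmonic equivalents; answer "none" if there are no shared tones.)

Ab Cb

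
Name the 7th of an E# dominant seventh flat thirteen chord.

D-sharp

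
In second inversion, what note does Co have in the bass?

Gb

Co in root position is C–Eb–Gb.
Second inversion places the fifth in the bass, which is Gb.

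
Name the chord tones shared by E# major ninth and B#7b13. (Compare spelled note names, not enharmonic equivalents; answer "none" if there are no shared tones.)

E# major ninth: E# G## B# D## F##
B#7b13: B# D## F## A# G#
Common to both → B#, D##, F##.

B# D## F##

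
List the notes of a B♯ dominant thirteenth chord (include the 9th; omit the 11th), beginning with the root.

B♯ dominant thirteenth: dominant thirteenth on B-sharp.
- root: B-sharp
- major 3rd: D-double-sharp
- perfect 5th: F-double-sharp
- minor 7th: A-sharp
- major 9th: C-double-sharp
- major 13th: G-double-sharp

B-sharp – D-double-sharp – F-double-sharp – A-sharp – C-double-sharp – G-double-sharp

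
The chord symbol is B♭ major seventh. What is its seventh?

A

B♭ major seventh is built on Bb; its 7th is a major 7th above the root.
A seventh above B uses the letter A, and the major 7th above Bb is A.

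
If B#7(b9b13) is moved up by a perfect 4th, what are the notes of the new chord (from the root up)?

B# up a perfect 4th → E#. New chord: E# dominant seventh flat nine flat thirteen.
E# — root
G## — major 3rd
B# — perfect 5th
D# — minor 7th
F# — minor 9th
C# — minor 13th

E#, G##, B#, D#, F#, C#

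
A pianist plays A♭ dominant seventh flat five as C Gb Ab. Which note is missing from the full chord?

Ebb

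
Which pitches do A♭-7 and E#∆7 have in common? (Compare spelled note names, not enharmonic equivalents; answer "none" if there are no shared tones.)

A♭-7 = A♭, C♭, E♭, G♭.
E#∆7 = E♯, G𝄪, B♯, D𝄪.
Shared: none.

none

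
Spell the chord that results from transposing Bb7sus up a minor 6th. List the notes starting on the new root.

G♭, C♭, D♭, F♭

Transposed root: B♭ → G♭ (minor 6th up). So we spell G♭ dominant seventh suspended fourth:
G♭ — root
C♭ — perfect 4th
D♭ — perfect 5th
F♭ — minor 7th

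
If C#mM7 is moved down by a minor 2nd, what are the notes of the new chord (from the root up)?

C♯ down a minor 2nd → B♯. New chord: B♯ minor-major seventh.
B♯ — root
D♯ — minor 3rd
F𝄪 — perfect 5th
A𝄪 — major 7th

B♯ D♯ F𝄪 A𝄪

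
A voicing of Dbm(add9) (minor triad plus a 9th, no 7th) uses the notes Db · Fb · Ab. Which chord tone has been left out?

The full Dbm(add9) chord is Db, Fb, Ab, Eb.
Comparing with the voicing, the major 9th (9th) — Eb — is absent.

Eb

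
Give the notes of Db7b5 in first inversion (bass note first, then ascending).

F  Abb  Cb  Db

In root position, Db7b5 is Db–F–Abb–Cb.
First inversion puts the third (F) in the bass.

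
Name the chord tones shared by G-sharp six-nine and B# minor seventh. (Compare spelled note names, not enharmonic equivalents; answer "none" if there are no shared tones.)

G-sharp six-nine: G# B# D# E# A#
B# minor seventh: B# D# F## A#
Common to both → B#, D#, A#.

B# – D# – A#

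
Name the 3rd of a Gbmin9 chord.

Root of Gbmin9 = Gb. The 3rd is a minor 3rd: Gb up a minor 3rd → Bbb.

Bbb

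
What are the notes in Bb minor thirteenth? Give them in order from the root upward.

Root B-flat, quality minor thirteenth:
root → B-flat
3rd (minor 3rd) → D-flat
5th (perfect 5th) → F
7th (minor 7th) → A-flat
9th (major 9th) → C
11th (perfect 11th) → E-flat
13th (major 13th) → G

B-flat, D-flat, F, A-flat, C, E-flat, G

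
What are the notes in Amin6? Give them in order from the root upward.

A  C  E  F♯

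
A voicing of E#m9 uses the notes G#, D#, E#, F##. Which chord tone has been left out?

B#

E#m9 = E#, G#, B#, D#, F##. The voicing lacks the 5th (perfect 5th), B#.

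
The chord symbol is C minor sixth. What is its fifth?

Root of C minor sixth = C. The 5th is a perfect 5th: C up a perfect 5th → G.

G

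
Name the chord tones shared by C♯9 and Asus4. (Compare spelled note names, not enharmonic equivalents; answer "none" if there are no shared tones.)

C♯9 = C#, E#, G#, B, D#.
Asus4 = A, D, E.
Shared: none.

none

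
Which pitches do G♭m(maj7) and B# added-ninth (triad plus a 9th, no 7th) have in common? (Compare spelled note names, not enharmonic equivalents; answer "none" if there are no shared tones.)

none

G♭m(maj7): Gb Bbb Db F
B# added-ninth: B# D## F## C##
Common to both → none.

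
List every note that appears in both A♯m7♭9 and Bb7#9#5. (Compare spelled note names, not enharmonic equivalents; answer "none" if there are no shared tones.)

A♯m7♭9: A# C# E# G# B
Bb7#9#5: Bb D F# Ab C#
Common to both → C#.

C#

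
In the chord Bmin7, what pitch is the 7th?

Root of Bmin7 = B. The 7th is a minor 7th: B up a minor 7th → A.

A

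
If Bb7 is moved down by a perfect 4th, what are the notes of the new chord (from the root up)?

F, A, C, Eb

A perfect 4th down from Bb is F, so the new chord is F dominant seventh.
F — root
A — major 3rd
C — perfect 5th
Eb — minor 7th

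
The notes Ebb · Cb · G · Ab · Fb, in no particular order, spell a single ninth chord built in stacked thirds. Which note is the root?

Fb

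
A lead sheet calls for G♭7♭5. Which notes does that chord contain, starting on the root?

G♭ B♭ D𝄫 F♭

Root G♭, quality dominant seventh flat five:
root → G♭
3rd (major 3rd) → B♭
5th (diminished 5th) → D𝄫
7th (minor 7th) → F♭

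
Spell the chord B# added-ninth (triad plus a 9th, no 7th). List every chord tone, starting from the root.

B-sharp, D-double-sharp, F-double-sharp, C-double-sharp

Root B-sharp, quality added-ninth:
B-sharp — root
D-double-sharp — major 3rd
F-double-sharp — perfect 5th
C-double-sharp — major 9th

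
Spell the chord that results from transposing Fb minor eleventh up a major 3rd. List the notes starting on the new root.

A-flat, C-flat, E-flat, G-flat, B-flat, D-flat

A major 3rd up from F-flat is A-flat, so the new chord is A-flat minor eleventh.
Root: A-flat
Minor 3rd (3rd): C-flat
Perfect 5th (5th): E-flat
Minor 7th (7th): G-flat
Major 9th (9th): B-flat
Perfect 11th (11th): D-flat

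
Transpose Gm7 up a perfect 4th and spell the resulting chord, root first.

C, E♭, G, B♭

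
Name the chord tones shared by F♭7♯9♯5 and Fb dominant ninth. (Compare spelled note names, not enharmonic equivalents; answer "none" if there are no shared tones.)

F♭ A♭ E𝄫

F♭7♯9♯5: F♭ A♭ C E𝄫 G
Fb dominant ninth: F♭ A♭ C♭ E𝄫 G♭
Common to both → F♭, A♭, E𝄫.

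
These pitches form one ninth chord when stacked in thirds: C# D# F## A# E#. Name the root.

Stacking in thirds gives D# – F## – A# – C# – E#, so D# is the root — D# dominant ninth.

D#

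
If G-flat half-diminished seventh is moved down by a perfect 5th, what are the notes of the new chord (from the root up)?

A perfect 5th down from Gb is Cb, so the new chord is Cb half-diminished seventh.
root → Cb
3rd (minor 3rd) → Ebb
5th (diminished 5th) → Gbb
7th (minor 7th) → Bbb

Cb – Ebb – Gbb – Bbb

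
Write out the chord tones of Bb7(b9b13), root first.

Bb – D – F – Ab – Cb – Gb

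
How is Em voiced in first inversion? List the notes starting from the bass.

G, B, E

In root position, Em is E–G–B.
First inversion puts the third (G) in the bass.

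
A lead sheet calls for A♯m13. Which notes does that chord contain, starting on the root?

A♯m13 is a minor thirteenth built on A#.
root → A#
3rd (minor 3rd) → C#
5th (perfect 5th) → E#
7th (minor 7th) → G#
9th (major 9th) → B#
11th (perfect 11th) → D#
13th (major 13th) → F##

A#, C#, E#, G#, B#, D#, F##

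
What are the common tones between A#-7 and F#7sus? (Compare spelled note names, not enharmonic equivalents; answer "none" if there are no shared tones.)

C#

A#-7: A# C# E# G#
F#7sus: F# B C# E
Common to both → C#.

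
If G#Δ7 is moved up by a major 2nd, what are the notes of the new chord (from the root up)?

G# up a major 2nd → A#. New chord: A# major seventh.
Root: A#
Major 3rd (3rd): C##
Perfect 5th (5th): E#
Major 7th (7th): G##

A#, C##, E#, G##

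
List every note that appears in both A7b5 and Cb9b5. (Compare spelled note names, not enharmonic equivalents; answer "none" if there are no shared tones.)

Eb

A7b5 = A, C#, Eb, G.
Cb9b5 = Cb, Eb, Gbb, Bbb, Db.
Shared: Eb.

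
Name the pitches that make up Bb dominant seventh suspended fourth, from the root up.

B-flat E-flat F A-flat

Root B-flat, quality dominant seventh suspended fourth:
Root: B-flat
Perfect 4th (4th): E-flat
Perfect 5th (5th): F
Minor 7th (7th): A-flat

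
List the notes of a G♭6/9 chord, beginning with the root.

G♭6/9 is a six-nine built on Gb.
root → Gb
3rd (major 3rd) → Bb
5th (perfect 5th) → Db
6th (major 6th) → Eb
9th (major 9th) → Ab

Gb  Bb  Db  Eb  Ab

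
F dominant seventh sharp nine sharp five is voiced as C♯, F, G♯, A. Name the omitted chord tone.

The full F dominant seventh sharp nine sharp five chord is F, A, C♯, E♭, G♯.
Comparing with the voicing, the minor 7th (7th) — E♭ — is absent.

E♭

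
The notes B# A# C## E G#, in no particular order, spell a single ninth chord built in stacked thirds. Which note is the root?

A#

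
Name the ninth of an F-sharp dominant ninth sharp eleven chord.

F-sharp dominant ninth sharp eleven is built on F#; its 9th is a major 9th above the root.
A second above F uses the letter G, and the major 9th above F# is G#.

G#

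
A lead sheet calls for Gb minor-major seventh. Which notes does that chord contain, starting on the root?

G-flat – B-double-flat – D-flat – F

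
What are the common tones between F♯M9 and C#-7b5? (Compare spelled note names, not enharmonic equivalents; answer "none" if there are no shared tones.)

C♯

F♯M9: F♯ A♯ C♯ E♯ G♯
C#-7b5: C♯ E G B
Common to both → C♯.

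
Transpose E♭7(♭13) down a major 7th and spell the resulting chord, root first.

A major 7th down from Eb is Fb, so the new chord is Fb dominant seventh flat thirteen.
Root: Fb
Major 3rd (3rd): Ab
Perfect 5th (5th): Cb
Minor 7th (7th): Ebb
Minor 13th (13th): Dbb

Fb, Ab, Cb, Ebb, Dbb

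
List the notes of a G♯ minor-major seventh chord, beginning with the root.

G♯ minor-major seventh: minor-major seventh on G-sharp.
root → G-sharp
3rd (minor 3rd) → B
5th (perfect 5th) → D-sharp
7th (major 7th) → F-double-sharp

G-sharp – B – D-sharp – F-double-sharp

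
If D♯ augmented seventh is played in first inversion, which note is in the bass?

F##

D♯ augmented seventh = D#–F##–A##–C#. First inversion → third in the bass = F##.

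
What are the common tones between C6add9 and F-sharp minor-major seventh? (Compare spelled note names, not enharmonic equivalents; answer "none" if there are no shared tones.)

C6add9: C E G A D
F-sharp minor-major seventh: F♯ A C♯ E♯
Common to both → A.

A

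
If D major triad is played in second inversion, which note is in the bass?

A

D major triad = D–F#–A. Second inversion → fifth in the bass = A.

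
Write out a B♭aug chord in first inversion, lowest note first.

D – F♯ – B♭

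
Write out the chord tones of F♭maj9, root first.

Fb, Ab, Cb, Eb, Gb

Root Fb, quality major ninth:
Root: Fb
Major 3rd (3rd): Ab
Perfect 5th (5th): Cb
Major 7th (7th): Eb
Major 9th (9th): Gb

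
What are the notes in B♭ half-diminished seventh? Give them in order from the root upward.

Root B-flat, quality half-diminished seventh:
- root: B-flat
- minor 3rd: D-flat
- diminished 5th: F-flat
- minor 7th: A-flat

B-flat – D-flat – F-flat – A-flat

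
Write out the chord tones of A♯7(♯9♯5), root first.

A♯7(♯9♯5): dominant seventh sharp nine sharp five on A#.
A# — root
C## — major 3rd
E## — augmented 5th
G# — minor 7th
B## — augmented 9th

A# – C## – E## – G# – B##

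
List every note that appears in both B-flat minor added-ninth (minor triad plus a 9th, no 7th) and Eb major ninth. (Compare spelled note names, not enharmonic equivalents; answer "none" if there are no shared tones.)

B-flat – F

B-flat minor added-ninth: B-flat D-flat F C
Eb major ninth: E-flat G B-flat D F
Common to both → B-flat, F.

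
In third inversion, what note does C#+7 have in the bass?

C#+7 in root position is C#–E#–G##–B.
Third inversion places the seventh in the bass, which is B.

B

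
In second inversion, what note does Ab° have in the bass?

Ab° = Ab–Cb–Ebb. Second inversion → fifth in the bass = Ebb.

Ebb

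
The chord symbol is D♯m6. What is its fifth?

A#

Root of D♯m6 = D#. The 5th is a perfect 5th: D# up a perfect 5th → A#.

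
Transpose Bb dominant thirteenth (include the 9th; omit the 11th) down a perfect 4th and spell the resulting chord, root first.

F, A, C, Eb, G, D

A perfect 4th down from Bb is F, so the new chord is F dominant thirteenth.
F — root
A — major 3rd
C — perfect 5th
Eb — minor 7th
G — major 9th
D — major 13th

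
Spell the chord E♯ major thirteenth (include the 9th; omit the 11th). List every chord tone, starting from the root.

E♯ major thirteenth is a major thirteenth built on E-sharp.
- root: E-sharp
- major 3rd: G-double-sharp
- perfect 5th: B-sharp
- major 7th: D-double-sharp
- major 9th: F-double-sharp
- major 13th: C-double-sharp

E-sharp G-double-sharp B-sharp D-double-sharp F-double-sharp C-double-sharp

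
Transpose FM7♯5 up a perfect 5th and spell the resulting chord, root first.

C, E, G#, B

F up a perfect 5th → C. New chord: C augmented major seventh.
- root: C
- major 3rd: E
- augmented 5th: G#
- major 7th: B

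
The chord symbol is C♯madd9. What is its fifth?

C♯madd9 is built on C#; its 5th is a perfect 5th above the root.
A fifth above C uses the letter G, and the perfect 5th above C# is G#.

G#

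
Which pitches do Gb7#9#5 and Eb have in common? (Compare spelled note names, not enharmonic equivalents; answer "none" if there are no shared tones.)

Bb

Gb7#9#5: Gb Bb D Fb A
Eb: Eb G Bb
Common to both → Bb.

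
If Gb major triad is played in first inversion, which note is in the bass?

Gb major triad = Gb–Bb–Db. First inversion → third in the bass = Bb.

Bb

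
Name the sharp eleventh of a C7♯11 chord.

C7♯11 is built on C; its 11th is an augmented 11th above the root.
A fourth above C uses the letter F, and the augmented 11th above C is F#.

F#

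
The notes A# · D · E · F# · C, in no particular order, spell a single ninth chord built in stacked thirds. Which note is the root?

Arranged so that each adjacent pair is a third by letter name: D – F# – A# – C – E.
The bottom of that stack, D, is the root (this is D dominant ninth sharp five).

D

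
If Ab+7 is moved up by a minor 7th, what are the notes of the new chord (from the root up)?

A minor 7th up from Ab is Gb, so the new chord is Gb augmented seventh.
- root: Gb
- major 3rd: Bb
- augmented 5th: D
- minor 7th: Fb

Gb, Bb, D, Fb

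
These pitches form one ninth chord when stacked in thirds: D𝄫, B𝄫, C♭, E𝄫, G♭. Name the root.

C♭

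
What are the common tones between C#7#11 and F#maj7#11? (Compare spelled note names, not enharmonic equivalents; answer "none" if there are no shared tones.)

C# – E#

C#7#11: C# E# G# B F##
F#maj7#11: F# A# C# E# B#
Common to both → C#, E#.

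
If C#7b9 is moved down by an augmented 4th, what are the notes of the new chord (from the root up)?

G, B, D, F, Ab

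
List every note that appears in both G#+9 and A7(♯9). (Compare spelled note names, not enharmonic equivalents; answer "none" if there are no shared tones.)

B#

G#+9 = G#, B#, D##, F#, A#.
A7(♯9) = A, C#, E, G, B#.
Shared: B#.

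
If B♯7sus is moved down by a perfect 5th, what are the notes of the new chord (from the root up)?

E♯, A♯, B♯, D♯

B♯ down a perfect 5th → E♯. New chord: E♯ dominant seventh suspended fourth.
- root: E♯
- perfect 4th: A♯
- perfect 5th: B♯
- minor 7th: D♯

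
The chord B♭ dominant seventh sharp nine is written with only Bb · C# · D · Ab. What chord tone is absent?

The full B♭ dominant seventh sharp nine chord is Bb, D, F, Ab, C#.
Comparing with the voicing, the perfect 5th (5th) — F — is absent.

F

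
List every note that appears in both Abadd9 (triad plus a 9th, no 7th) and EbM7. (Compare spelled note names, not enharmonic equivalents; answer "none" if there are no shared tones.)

Abadd9: Ab C Eb Bb
EbM7: Eb G Bb D
Common to both → Eb, Bb.

Eb  Bb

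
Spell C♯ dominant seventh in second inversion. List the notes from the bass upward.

G-sharp – B – C-sharp – E-sharp

C♯ dominant seventh = C-sharp–E-sharp–G-sharp–B; second inversion → fifth (G-sharp) lowest.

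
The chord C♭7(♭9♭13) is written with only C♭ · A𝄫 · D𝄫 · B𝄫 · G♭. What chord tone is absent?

E♭

The full C♭7(♭9♭13) chord is C♭, E♭, G♭, B𝄫, D𝄫, A𝄫.
Comparing with the voicing, the major 3rd (3rd) — E♭ — is absent.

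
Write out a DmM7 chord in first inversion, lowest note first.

In root position, DmM7 is D–F–A–C♯.
First inversion puts the third (F) in the bass.

F A C♯ D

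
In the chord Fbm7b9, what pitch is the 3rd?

Abb

Root of Fbm7b9 = Fb. The 3rd is a minor 3rd: Fb up a minor 3rd → Abb.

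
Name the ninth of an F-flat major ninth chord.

G-flat

F-flat major ninth is built on F-flat; its 9th is a major 9th above the root.
A second above F uses the letter G, and the major 9th above F-flat is G-flat.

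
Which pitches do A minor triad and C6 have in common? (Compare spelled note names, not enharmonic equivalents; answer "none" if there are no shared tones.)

A – C – E

A minor triad = A, C, E.
C6 = C, E, G, A.
Shared: A, C, E.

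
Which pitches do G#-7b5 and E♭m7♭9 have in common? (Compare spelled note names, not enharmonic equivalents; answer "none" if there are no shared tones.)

none

G#-7b5 = G♯, B, D, F♯.
E♭m7♭9 = E♭, G♭, B♭, D♭, F♭.
Shared: none.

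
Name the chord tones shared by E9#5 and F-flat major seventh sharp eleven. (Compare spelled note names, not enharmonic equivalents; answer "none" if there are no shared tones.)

none

E9#5 = E, G#, B#, D, F#.
F-flat major seventh sharp eleven = Fb, Ab, Cb, Eb, Bb.
Shared: none.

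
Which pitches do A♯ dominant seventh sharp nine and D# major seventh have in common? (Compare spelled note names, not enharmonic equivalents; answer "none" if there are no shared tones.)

A♯ dominant seventh sharp nine: A-sharp C-double-sharp E-sharp G-sharp B-double-sharp
D# major seventh: D-sharp F-double-sharp A-sharp C-double-sharp
Common to both → A-sharp, C-double-sharp.

A-sharp, C-double-sharp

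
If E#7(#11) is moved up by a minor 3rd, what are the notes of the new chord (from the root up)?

G# – B# – D# – F# – C##

Transposed root: E# → G# (minor 3rd up). So we spell G# dominant seventh sharp eleven:
- root: G#
- major 3rd: B#
- perfect 5th: D#
- minor 7th: F#
- augmented 11th: C##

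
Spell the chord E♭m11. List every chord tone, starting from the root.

Root Eb, quality minor eleventh:
Eb — root
Gb — minor 3rd
Bb — perfect 5th
Db — minor 7th
F — major 9th
Ab — perfect 11th

Eb  Gb  Bb  Db  F  Ab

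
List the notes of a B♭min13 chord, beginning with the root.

Bb  Db  F  Ab  C  Eb  G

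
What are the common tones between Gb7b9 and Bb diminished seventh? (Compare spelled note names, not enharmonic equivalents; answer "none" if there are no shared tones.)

Gb7b9 = G♭, B♭, D♭, F♭, A𝄫.
Bb diminished seventh = B♭, D♭, F♭, A𝄫.
Shared: B♭, D♭, F♭, A𝄫.

B♭  D♭  F♭  A𝄫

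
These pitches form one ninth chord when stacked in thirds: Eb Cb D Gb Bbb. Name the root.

Cb

Stacking in thirds gives Cb – Eb – Gb – Bbb – D, so Cb is the root — Cb dominant seventh sharp nine.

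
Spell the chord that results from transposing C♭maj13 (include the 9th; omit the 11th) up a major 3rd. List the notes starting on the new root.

Eb, G, Bb, D, F, C

A major 3rd up from Cb is Eb, so the new chord is Eb major thirteenth.
Eb — root
G — major 3rd
Bb — perfect 5th
D — major 7th
F — major 9th
C — major 13th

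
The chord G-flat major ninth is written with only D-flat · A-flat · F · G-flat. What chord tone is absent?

B-flat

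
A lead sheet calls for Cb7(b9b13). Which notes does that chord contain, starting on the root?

Cb7(b9b13): dominant seventh flat nine flat thirteen on Cb.
root → Cb
3rd (major 3rd) → Eb
5th (perfect 5th) → Gb
7th (minor 7th) → Bbb
9th (minor 9th) → Dbb
13th (minor 13th) → Abb

Cb  Eb  Gb  Bbb  Dbb  Abb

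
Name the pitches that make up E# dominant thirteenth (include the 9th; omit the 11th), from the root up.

E-sharp G-double-sharp B-sharp D-sharp F-double-sharp C-double-sharp

E# dominant thirteenth is a dominant thirteenth built on E-sharp.
Root: E-sharp
Major 3rd (3rd): G-double-sharp
Perfect 5th (5th): B-sharp
Minor 7th (7th): D-sharp
Major 9th (9th): F-double-sharp
Major 13th (13th): C-double-sharp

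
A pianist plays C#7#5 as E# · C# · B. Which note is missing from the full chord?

The full C#7#5 chord is C#, E#, G##, B.
Comparing with the voicing, the augmented 5th (5th) — G## — is absent.

G##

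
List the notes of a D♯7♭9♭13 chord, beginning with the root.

D♯7♭9♭13 is a dominant seventh flat nine flat thirteen built on D#.
Root: D#
Major 3rd (3rd): F##
Perfect 5th (5th): A#
Minor 7th (7th): C#
Minor 9th (9th): E
Minor 13th (13th): B

D# – F## – A# – C# – E – B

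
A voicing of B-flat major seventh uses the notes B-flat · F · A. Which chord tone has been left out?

D

B-flat major seventh = B-flat, D, F, A. The voicing lacks the 3rd (major 3rd), D.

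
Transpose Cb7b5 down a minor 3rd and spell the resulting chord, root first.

Cb down a minor 3rd → Ab. New chord: Ab dominant seventh flat five.
Root: Ab
Major 3rd (3rd): C
Diminished 5th (5th): Ebb
Minor 7th (7th): Gb

Ab C Ebb Gb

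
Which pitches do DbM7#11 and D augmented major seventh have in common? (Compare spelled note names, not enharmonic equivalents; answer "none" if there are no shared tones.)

none

DbM7#11: Db F Ab C G
D augmented major seventh: D F# A# C#
Common to both → none.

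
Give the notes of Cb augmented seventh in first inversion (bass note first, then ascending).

Eb, G, Bbb, Cb

In root position, Cb augmented seventh is Cb–Eb–G–Bbb.
First inversion puts the third (Eb) in the bass.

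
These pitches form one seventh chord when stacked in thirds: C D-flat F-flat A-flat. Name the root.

D-flat

Arranged so that each adjacent pair is a third by letter name: D-flat – F-flat – A-flat – C.
The bottom of that stack, D-flat, is the root (this is D-flat minor-major seventh).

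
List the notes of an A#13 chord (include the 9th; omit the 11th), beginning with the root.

A#  C##  E#  G#  B#  F##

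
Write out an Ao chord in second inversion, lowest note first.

Eb – A – C

In root position, Ao is A–C–Eb.
Second inversion puts the fifth (Eb) in the bass.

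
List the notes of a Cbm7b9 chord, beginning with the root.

Root Cb, quality minor seventh flat nine:
root → Cb
3rd (minor 3rd) → Ebb
5th (perfect 5th) → Gb
7th (minor 7th) → Bbb
9th (minor 9th) → Dbb

Cb, Ebb, Gb, Bbb, Dbb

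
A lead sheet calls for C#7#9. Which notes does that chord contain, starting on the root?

C♯  E♯  G♯  B  D𝄪

C#7#9 is a dominant seventh sharp nine built on C♯.
root → C♯
3rd (major 3rd) → E♯
5th (perfect 5th) → G♯
7th (minor 7th) → B
9th (augmented 9th) → D𝄪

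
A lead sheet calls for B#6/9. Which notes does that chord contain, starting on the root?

B#, D##, F##, G##, C##

Root B#, quality six-nine:
- root: B#
- major 3rd: D##
- perfect 5th: F##
- major 6th: G##
- major 9th: C##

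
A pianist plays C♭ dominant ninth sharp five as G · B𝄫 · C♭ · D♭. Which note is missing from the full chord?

C♭ dominant ninth sharp five = C♭, E♭, G, B𝄫, D♭. The voicing lacks the 3rd (major 3rd), E♭.

E♭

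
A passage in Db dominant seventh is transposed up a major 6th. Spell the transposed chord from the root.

B-flat – D – F – A-flat

D-flat up a major 6th → B-flat. New chord: B-flat dominant seventh.
B-flat — root
D — major 3rd
F — perfect 5th
A-flat — minor 7th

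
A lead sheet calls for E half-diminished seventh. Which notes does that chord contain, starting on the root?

E G B-flat D

Root E, quality half-diminished seventh:
Root: E
Minor 3rd (3rd): G
Diminished 5th (5th): B-flat
Minor 7th (7th): D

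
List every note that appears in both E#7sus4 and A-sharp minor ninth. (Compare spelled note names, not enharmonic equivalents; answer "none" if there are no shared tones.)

E#, A#, B#

E#7sus4: E# A# B# D#
A-sharp minor ninth: A# C# E# G# B#
Common to both → E#, A#, B#.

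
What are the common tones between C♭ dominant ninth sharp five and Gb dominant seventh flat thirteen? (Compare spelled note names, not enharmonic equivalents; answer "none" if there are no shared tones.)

C♭ dominant ninth sharp five: Cb Eb G Bbb Db
Gb dominant seventh flat thirteen: Gb Bb Db Fb Ebb
Common to both → Db.

Db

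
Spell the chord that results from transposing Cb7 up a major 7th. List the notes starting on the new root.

A major 7th up from Cb is Bb, so the new chord is Bb dominant seventh.
- root: Bb
- major 3rd: D
- perfect 5th: F
- minor 7th: Ab

Bb  D  F  Ab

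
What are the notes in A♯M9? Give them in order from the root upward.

Root A♯, quality major ninth:
A♯ — root
C𝄪 — major 3rd
E♯ — perfect 5th
G𝄪 — major 7th
B♯ — major 9th

A♯  C𝄪  E♯  G𝄪  B♯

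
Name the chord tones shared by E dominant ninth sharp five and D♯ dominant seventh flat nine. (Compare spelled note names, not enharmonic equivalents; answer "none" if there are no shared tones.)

E dominant ninth sharp five = E, G-sharp, B-sharp, D, F-sharp.
D♯ dominant seventh flat nine = D-sharp, F-double-sharp, A-sharp, C-sharp, E.
Shared: E.

E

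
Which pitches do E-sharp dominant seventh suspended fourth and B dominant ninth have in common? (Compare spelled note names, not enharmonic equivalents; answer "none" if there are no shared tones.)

E-sharp dominant seventh suspended fourth = E-sharp, A-sharp, B-sharp, D-sharp.
B dominant ninth = B, D-sharp, F-sharp, A, C-sharp.
Shared: D-sharp.

D-sharp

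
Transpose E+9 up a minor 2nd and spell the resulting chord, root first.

A minor 2nd up from E is F, so the new chord is F dominant ninth sharp five.
F — root
A — major 3rd
C♯ — augmented 5th
E♭ — minor 7th
G — major 9th

F  A  C♯  E♭  G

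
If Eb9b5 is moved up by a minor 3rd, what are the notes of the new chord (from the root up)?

Gb, Bb, Dbb, Fb, Ab

Transposed root: Eb → Gb (minor 3rd up). So we spell Gb dominant ninth flat five:
- root: Gb
- major 3rd: Bb
- diminished 5th: Dbb
- minor 7th: Fb
- major 9th: Ab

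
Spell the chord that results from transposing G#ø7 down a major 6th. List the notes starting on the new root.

G# down a major 6th → B. New chord: B half-diminished seventh.
B — root
D — minor 3rd
F — diminished 5th
A — minor 7th

B, D, F, A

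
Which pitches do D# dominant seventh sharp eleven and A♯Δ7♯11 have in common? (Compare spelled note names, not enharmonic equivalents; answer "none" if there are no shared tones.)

A#, G##

D# dominant seventh sharp eleven: D# F## A# C# G##
A♯Δ7♯11: A# C## E# G## D##
Common to both → A#, G##.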